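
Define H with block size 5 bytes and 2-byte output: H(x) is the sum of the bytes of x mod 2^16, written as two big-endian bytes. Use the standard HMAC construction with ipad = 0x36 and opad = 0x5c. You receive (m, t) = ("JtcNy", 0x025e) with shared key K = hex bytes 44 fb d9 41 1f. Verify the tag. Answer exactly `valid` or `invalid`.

Key hex bytes 44 fb d9 41 1f is exactly B = 5 bytes: K' = 44 fb d9 41 1f.
K' ⊕ ipad = 72 cd ef 77 29; K' ⊕ opad = 18 a7 85 1d 43.
Inner hash: sum = 114+205+239+119+41+74+116+99+78+121 = 1206 → 04 b6.
Outer hash (recomputed tag): sum = 24+167+133+29+67+4+182 = 606 → 02 5e.
Recomputed tag = 025e; claimed = 025e → match.

valid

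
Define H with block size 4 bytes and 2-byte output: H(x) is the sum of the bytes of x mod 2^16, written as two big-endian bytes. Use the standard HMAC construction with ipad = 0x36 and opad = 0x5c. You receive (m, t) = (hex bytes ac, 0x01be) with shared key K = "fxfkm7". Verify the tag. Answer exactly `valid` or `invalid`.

Key "fxfkm7" = 66 78 66 6b 6d 37 is 6 bytes > B = 4, so hash it first: H(key) = 02 53, then zero-pad to 4 bytes: K' = 02 53 00 00.
K' ⊕ ipad = 34 65 36 36; K' ⊕ opad = 5e 0f 5c 5c.
Inner hash: sum = 52+101+54+54+172 = 433 → 01 b1.
Outer hash (recomputed tag): sum = 94+15+92+92+1+177 = 471 → 01 d7.
Recomputed tag = 01d7; claimed = 01be → mismatch.

invalid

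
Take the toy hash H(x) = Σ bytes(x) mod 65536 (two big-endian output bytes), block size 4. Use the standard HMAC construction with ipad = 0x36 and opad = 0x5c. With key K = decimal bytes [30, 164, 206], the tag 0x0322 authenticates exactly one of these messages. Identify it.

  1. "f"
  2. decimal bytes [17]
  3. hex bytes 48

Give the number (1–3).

2

Key decimal bytes [30, 164, 206] = 1e a4 ce is 3 bytes ≤ B = 4; zero-pad to 4 bytes: K' = 1e a4 ce 00.
K' ⊕ ipad = 28 92 f8 36; K' ⊕ opad = 42 f8 92 5c.
m1: inner = H(28 92 f8 36 66) = 02 4e; tag = H(42 f8 92 5c 02 4e) = 0278
m2: inner = H(28 92 f8 36 11) = 01 f9; tag = H(42 f8 92 5c 01 f9) = 0322 ← matches
m3: inner = H(28 92 f8 36 48) = 02 30; tag = H(42 f8 92 5c 02 30) = 025a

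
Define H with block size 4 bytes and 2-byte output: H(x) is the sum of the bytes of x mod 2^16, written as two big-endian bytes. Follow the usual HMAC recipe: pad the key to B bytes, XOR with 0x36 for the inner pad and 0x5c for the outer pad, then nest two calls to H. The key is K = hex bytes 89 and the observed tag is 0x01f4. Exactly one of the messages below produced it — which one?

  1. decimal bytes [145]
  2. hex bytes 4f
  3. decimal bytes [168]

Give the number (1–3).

3

Key hex bytes 89 is 1 byte ≤ B = 4; zero-pad to 4 bytes: K' = 89 00 00 00.
K' ⊕ ipad = bf 36 36 36; K' ⊕ opad = d5 5c 5c 5c.
m1: inner = H(bf 36 36 36 91) = 01 f2; tag = H(d5 5c 5c 5c 01 f2) = 02dc
m2: inner = H(bf 36 36 36 4f) = 01 b0; tag = H(d5 5c 5c 5c 01 b0) = 029a
m3: inner = H(bf 36 36 36 a8) = 02 09; tag = H(d5 5c 5c 5c 02 09) = 01f4 ← matches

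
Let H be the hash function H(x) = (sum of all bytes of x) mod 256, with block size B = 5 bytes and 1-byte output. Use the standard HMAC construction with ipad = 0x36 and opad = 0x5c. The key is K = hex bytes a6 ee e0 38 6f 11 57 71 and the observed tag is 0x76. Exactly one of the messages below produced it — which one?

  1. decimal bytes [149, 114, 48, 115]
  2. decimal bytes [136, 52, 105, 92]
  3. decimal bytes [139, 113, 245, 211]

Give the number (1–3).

3

Key hex bytes a6 ee e0 38 6f 11 57 71 is 8 bytes > B = 5, so hash it first: H(key) = f4, then zero-pad to 5 bytes: K' = f4 00 00 00 00.
K' ⊕ ipad = c2 36 36 36 36; K' ⊕ opad = a8 5c 5c 5c 5c.
m1: inner = H(c2 36 36 36 36 95 72 30 73) = 44; tag = H(a8 5c 5c 5c 5c 44) = 5c
m2: inner = H(c2 36 36 36 36 88 34 69 5c) = 1b; tag = H(a8 5c 5c 5c 5c 1b) = 33
m3: inner = H(c2 36 36 36 36 8b 71 f5 d3) = 5e; tag = H(a8 5c 5c 5c 5c 5e) = 76 ← matches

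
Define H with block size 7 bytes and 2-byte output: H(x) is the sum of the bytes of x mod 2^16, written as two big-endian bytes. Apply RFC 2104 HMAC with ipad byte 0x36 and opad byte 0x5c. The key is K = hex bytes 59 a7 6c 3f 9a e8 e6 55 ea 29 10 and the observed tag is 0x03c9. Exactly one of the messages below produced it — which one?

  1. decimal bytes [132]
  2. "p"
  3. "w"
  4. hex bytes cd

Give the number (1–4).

4

Key hex bytes 59 a7 6c 3f 9a e8 e6 55 ea 29 10 is 11 bytes > B = 7, so hash it first: H(key) = 05 8b, then zero-pad to 7 bytes: K' = 05 8b 00 00 00 00 00.
K' ⊕ ipad = 33 bd 36 36 36 36 36; K' ⊕ opad = 59 d7 5c 5c 5c 5c 5c.
m1: inner = H(33 bd 36 36 36 36 36 84) = 02 82; tag = H(59 d7 5c 5c 5c 5c 5c 02 82) = 0380
m2: inner = H(33 bd 36 36 36 36 36 70) = 02 6e; tag = H(59 d7 5c 5c 5c 5c 5c 02 6e) = 036c
m3: inner = H(33 bd 36 36 36 36 36 77) = 02 75; tag = H(59 d7 5c 5c 5c 5c 5c 02 75) = 0373
m4: inner = H(33 bd 36 36 36 36 36 cd) = 02 cb; tag = H(59 d7 5c 5c 5c 5c 5c 02 cb) = 03c9 ← matches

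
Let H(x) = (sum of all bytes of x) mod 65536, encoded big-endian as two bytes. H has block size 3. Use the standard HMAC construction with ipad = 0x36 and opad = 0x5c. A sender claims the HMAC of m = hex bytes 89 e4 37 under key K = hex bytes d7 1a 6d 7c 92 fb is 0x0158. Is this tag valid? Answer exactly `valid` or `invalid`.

valid

Key hex bytes d7 1a 6d 7c 92 fb is 6 bytes > B = 3, so hash it first: H(key) = 03 67, then zero-pad to 3 bytes: K' = 03 67 00.
K' ⊕ ipad = 35 51 36; K' ⊕ opad = 5f 3b 5c.
Inner hash: sum = 53+81+54+137+228+55 = 608 → 02 60.
Outer hash (recomputed tag): sum = 95+59+92+2+96 = 344 → 01 58.
Recomputed tag = 0158; claimed = 0158 → match.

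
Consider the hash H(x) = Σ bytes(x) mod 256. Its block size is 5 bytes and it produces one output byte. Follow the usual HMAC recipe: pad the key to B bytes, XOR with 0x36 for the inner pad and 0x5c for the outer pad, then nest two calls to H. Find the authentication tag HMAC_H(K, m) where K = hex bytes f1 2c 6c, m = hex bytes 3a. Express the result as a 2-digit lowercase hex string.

e6

Key hex bytes f1 2c 6c is 3 bytes ≤ B = 5; zero-pad to 5 bytes: K' = f1 2c 6c 00 00.
K' ⊕ ipad = c7 1a 5a 36 36.  K' ⊕ opad = ad 70 30 5c 5c.
Inner input = (K'⊕ipad) ∥ m = c7 1a 5a 36 36 ∥ 3a.
Inner hash: sum = 199+26+90+54+54+58 = 481; mod 256 = 225 → e1.
Outer input = (K'⊕opad) ∥ inner = ad 70 30 5c 5c ∥ e1.
Outer hash (tag): sum = 173+112+48+92+92+225 = 742; mod 256 = 230 → e6.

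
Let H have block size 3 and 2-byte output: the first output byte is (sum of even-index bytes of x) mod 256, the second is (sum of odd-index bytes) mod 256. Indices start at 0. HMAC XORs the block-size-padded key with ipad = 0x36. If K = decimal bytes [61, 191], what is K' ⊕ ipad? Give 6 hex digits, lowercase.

Key decimal bytes [61, 191] = 3d bf is 2 bytes ≤ B = 3; zero-pad to 3 bytes: K' = 3d bf 00.
XOR each byte with 0x36: 3d⊕36=0b, bf⊕36=89, 00⊕36=36.

0b8936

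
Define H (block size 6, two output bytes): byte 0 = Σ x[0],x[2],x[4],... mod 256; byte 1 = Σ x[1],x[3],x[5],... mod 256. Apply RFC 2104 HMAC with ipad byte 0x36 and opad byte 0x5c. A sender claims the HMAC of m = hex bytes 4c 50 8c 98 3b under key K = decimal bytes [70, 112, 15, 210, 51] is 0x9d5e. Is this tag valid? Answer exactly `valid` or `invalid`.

Key decimal bytes [70, 112, 15, 210, 51] = 46 70 0f d2 33 is 5 bytes ≤ B = 6; zero-pad to 6 bytes: K' = 46 70 0f d2 33 00.
K' ⊕ ipad = 70 46 39 e4 05 36; K' ⊕ opad = 1a 2c 53 8e 6f 5c.
Inner hash: even-index sum = 449 mod 256 = 193; odd-index sum = 584 mod 256 = 72 → c1 48.
Outer hash (recomputed tag): even-index sum = 413 mod 256 = 157; odd-index sum = 350 mod 256 = 94 → 9d 5e.
Recomputed tag = 9d5e; claimed = 9d5e → match.

valid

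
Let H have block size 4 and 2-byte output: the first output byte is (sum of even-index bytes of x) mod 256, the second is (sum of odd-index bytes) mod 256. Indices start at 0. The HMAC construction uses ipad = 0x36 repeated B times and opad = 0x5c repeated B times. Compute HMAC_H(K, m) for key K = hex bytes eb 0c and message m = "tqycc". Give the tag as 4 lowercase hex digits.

Key hex bytes eb 0c is 2 bytes ≤ B = 4; zero-pad to 4 bytes: K' = eb 0c 00 00.
K' ⊕ ipad = dd 3a 36 36.  K' ⊕ opad = b7 50 5c 5c.
Inner input = (K'⊕ipad) ∥ m = dd 3a 36 36 ∥ 74 71 79 63 63.
Inner hash: even-index sum = 611 mod 256 = 99; odd-index sum = 324 mod 256 = 68 → 63 44.
Outer input = (K'⊕opad) ∥ inner = b7 50 5c 5c ∥ 63 44.
Outer hash (tag): even-index sum = 374 mod 256 = 118; odd-index sum = 240 mod 256 = 240 → 76 f0.

76f0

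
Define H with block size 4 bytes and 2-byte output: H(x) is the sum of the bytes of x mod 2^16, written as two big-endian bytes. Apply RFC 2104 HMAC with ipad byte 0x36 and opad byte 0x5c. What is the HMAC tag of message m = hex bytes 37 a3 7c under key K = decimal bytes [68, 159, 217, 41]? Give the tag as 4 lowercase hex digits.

Key decimal bytes [68, 159, 217, 41] = 44 9f d9 29 is exactly B = 4 bytes: K' = 44 9f d9 29.
K' ⊕ ipad = 72 a9 ef 1f.  K' ⊕ opad = 18 c3 85 75.
Inner input = (K'⊕ipad) ∥ m = 72 a9 ef 1f ∥ 37 a3 7c.
Inner hash: sum = 114+169+239+31+55+163+124 = 895 → 03 7f.
Outer input = (K'⊕opad) ∥ inner = 18 c3 85 75 ∥ 03 7f.
Outer hash (tag): sum = 24+195+133+117+3+127 = 599 → 02 57.

0257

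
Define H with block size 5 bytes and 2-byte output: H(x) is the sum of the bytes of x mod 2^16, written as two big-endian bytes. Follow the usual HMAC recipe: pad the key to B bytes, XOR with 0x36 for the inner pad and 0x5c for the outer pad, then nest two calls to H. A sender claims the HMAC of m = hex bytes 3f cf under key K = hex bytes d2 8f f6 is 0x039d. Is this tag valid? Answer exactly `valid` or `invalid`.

valid

Key hex bytes d2 8f f6 is 3 bytes ≤ B = 5; zero-pad to 5 bytes: K' = d2 8f f6 00 00.
K' ⊕ ipad = e4 b9 c0 36 36; K' ⊕ opad = 8e d3 aa 5c 5c.
Inner hash: sum = 228+185+192+54+54+63+207 = 983 → 03 d7.
Outer hash (recomputed tag): sum = 142+211+170+92+92+3+215 = 925 → 03 9d.
Recomputed tag = 039d; claimed = 039d → match.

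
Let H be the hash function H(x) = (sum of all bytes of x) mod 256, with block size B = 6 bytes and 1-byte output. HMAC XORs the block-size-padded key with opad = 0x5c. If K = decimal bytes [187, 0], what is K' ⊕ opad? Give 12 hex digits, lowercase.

Key decimal bytes [187, 0] = bb 00 is 2 bytes ≤ B = 6; zero-pad to 6 bytes: K' = bb 00 00 00 00 00.
XOR each byte with 0x5c: bb⊕5c=e7, 00⊕5c=5c, 00⊕5c=5c, 00⊕5c=5c, 00⊕5c=5c, 00⊕5c=5c.

e75c5c5c5c5c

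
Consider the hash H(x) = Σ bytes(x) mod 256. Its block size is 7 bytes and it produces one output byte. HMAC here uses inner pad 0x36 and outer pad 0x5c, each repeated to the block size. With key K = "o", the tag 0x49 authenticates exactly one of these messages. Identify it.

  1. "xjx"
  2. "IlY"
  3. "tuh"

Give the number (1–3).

3

Key "o" = 6f is 1 byte ≤ B = 7; zero-pad to 7 bytes: K' = 6f 00 00 00 00 00 00.
K' ⊕ ipad = 59 36 36 36 36 36 36; K' ⊕ opad = 33 5c 5c 5c 5c 5c 5c.
m1: inner = H(59 36 36 36 36 36 36 78 6a 78) = f7; tag = H(33 5c 5c 5c 5c 5c 5c f7) = 52
m2: inner = H(59 36 36 36 36 36 36 49 6c 59) = ab; tag = H(33 5c 5c 5c 5c 5c 5c ab) = 06
m3: inner = H(59 36 36 36 36 36 36 74 75 68) = ee; tag = H(33 5c 5c 5c 5c 5c 5c ee) = 49 ← matches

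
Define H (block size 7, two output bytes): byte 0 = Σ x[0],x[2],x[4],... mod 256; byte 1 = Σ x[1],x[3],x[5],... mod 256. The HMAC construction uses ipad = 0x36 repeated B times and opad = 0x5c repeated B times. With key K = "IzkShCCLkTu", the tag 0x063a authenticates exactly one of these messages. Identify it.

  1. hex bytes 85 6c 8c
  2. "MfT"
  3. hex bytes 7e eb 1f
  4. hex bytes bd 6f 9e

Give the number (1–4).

3

Key "IzkShCCLkTu" = 49 7a 6b 53 68 43 43 4c 6b 54 75 is 11 bytes > B = 7, so hash it first: H(key) = 3f b0, then zero-pad to 7 bytes: K' = 3f b0 00 00 00 00 00.
K' ⊕ ipad = 09 86 36 36 36 36 36; K' ⊕ opad = 63 ec 5c 5c 5c 5c 5c.
m1: inner = H(09 86 36 36 36 36 36 85 6c 8c) = 17 03; tag = H(63 ec 5c 5c 5c 5c 5c 17 03) = 7abb
m2: inner = H(09 86 36 36 36 36 36 4d 66 54) = 11 93; tag = H(63 ec 5c 5c 5c 5c 5c 11 93) = 0ab5
m3: inner = H(09 86 36 36 36 36 36 7e eb 1f) = 96 8f; tag = H(63 ec 5c 5c 5c 5c 5c 96 8f) = 063a ← matches
m4: inner = H(09 86 36 36 36 36 36 bd 6f 9e) = 1a 4d; tag = H(63 ec 5c 5c 5c 5c 5c 1a 4d) = c4be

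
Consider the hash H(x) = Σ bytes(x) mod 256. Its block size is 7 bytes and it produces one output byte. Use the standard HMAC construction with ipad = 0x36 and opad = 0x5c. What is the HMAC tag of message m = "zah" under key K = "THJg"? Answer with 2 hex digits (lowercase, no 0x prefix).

13

Key "THJg" = 54 48 4a 67 is 4 bytes ≤ B = 7; zero-pad to 7 bytes: K' = 54 48 4a 67 00 00 00.
K' ⊕ ipad = 62 7e 7c 51 36 36 36.  K' ⊕ opad = 08 14 16 3b 5c 5c 5c.
Inner input = (K'⊕ipad) ∥ m = 62 7e 7c 51 36 36 36 ∥ 7a 61 68.
Inner hash: sum = 98+126+124+81+54+54+54+122+97+104 = 914; mod 256 = 146 → 92.
Outer input = (K'⊕opad) ∥ inner = 08 14 16 3b 5c 5c 5c ∥ 92.
Outer hash (tag): sum = 8+20+22+59+92+92+92+146 = 531; mod 256 = 19 → 13.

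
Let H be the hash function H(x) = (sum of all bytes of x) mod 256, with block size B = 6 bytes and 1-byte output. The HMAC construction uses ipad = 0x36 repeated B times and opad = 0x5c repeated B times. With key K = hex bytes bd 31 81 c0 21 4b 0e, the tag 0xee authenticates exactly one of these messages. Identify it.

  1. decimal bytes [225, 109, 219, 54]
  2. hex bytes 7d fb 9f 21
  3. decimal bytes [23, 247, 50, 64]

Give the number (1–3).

Key hex bytes bd 31 81 c0 21 4b 0e is 7 bytes > B = 6, so hash it first: H(key) = a9, then zero-pad to 6 bytes: K' = a9 00 00 00 00 00.
K' ⊕ ipad = 9f 36 36 36 36 36; K' ⊕ opad = f5 5c 5c 5c 5c 5c.
m1: inner = H(9f 36 36 36 36 36 e1 6d db 36) = 0c; tag = H(f5 5c 5c 5c 5c 5c 0c) = cd
m2: inner = H(9f 36 36 36 36 36 7d fb 9f 21) = e5; tag = H(f5 5c 5c 5c 5c 5c e5) = a6
m3: inner = H(9f 36 36 36 36 36 17 f7 32 40) = 2d; tag = H(f5 5c 5c 5c 5c 5c 2d) = ee ← matches

3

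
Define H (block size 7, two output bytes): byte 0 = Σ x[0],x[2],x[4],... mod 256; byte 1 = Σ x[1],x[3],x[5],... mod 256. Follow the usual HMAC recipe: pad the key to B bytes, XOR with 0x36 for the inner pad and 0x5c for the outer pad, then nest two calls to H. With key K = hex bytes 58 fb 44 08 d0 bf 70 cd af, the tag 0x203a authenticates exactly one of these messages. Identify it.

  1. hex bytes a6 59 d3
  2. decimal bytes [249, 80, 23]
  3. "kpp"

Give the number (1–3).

2

Key hex bytes 58 fb 44 08 d0 bf 70 cd af is 9 bytes > B = 7, so hash it first: H(key) = 8b 8f, then zero-pad to 7 bytes: K' = 8b 8f 00 00 00 00 00.
K' ⊕ ipad = bd b9 36 36 36 36 36; K' ⊕ opad = d7 d3 5c 5c 5c 5c 5c.
m1: inner = H(bd b9 36 36 36 36 36 a6 59 d3) = b8 9e; tag = H(d7 d3 5c 5c 5c 5c 5c b8 9e) = 8943
m2: inner = H(bd b9 36 36 36 36 36 f9 50 17) = af 35; tag = H(d7 d3 5c 5c 5c 5c 5c af 35) = 203a ← matches
m3: inner = H(bd b9 36 36 36 36 36 6b 70 70) = cf 00; tag = H(d7 d3 5c 5c 5c 5c 5c cf 00) = eb5a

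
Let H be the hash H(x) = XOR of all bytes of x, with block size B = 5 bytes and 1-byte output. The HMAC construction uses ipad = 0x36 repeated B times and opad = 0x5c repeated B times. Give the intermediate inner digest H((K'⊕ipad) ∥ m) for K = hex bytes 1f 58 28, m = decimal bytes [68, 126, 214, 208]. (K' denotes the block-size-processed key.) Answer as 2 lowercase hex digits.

65

Key hex bytes 1f 58 28 is 3 bytes ≤ B = 5; zero-pad to 5 bytes: K' = 1f 58 28 00 00.
K' ⊕ ipad = 29 6e 1e 36 36.
Inner input = 29 6e 1e 36 36 ∥ 44 7e d6 d0.
Inner hash: XOR 29⊕6e⊕1e⊕36⊕36⊕44⊕7e⊕d6⊕d0 = 65.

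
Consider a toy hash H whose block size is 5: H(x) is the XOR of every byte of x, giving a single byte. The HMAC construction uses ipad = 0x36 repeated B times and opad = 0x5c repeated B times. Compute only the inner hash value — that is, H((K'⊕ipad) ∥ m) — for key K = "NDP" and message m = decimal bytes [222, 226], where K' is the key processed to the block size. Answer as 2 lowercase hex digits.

50

Key "NDP" = 4e 44 50 is 3 bytes ≤ B = 5; zero-pad to 5 bytes: K' = 4e 44 50 00 00.
K' ⊕ ipad = 78 72 66 36 36.
Inner input = 78 72 66 36 36 ∥ de e2.
Inner hash: XOR 78⊕72⊕66⊕36⊕36⊕de⊕e2 = 50.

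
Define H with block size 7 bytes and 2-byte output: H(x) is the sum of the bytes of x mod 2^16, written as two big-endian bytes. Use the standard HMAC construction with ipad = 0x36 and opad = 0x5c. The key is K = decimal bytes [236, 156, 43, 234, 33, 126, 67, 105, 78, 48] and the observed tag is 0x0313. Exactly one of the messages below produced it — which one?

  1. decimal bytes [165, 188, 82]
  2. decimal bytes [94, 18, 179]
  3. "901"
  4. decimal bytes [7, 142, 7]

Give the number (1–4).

Key decimal bytes [236, 156, 43, 234, 33, 126, 67, 105, 78, 48] = ec 9c 2b ea 21 7e 43 69 4e 30 is 10 bytes > B = 7, so hash it first: H(key) = 04 66, then zero-pad to 7 bytes: K' = 04 66 00 00 00 00 00.
K' ⊕ ipad = 32 50 36 36 36 36 36; K' ⊕ opad = 58 3a 5c 5c 5c 5c 5c.
m1: inner = H(32 50 36 36 36 36 36 a5 bc 52) = 03 43; tag = H(58 3a 5c 5c 5c 5c 5c 03 43) = 02a4
m2: inner = H(32 50 36 36 36 36 36 5e 12 b3) = 02 b3; tag = H(58 3a 5c 5c 5c 5c 5c 02 b3) = 0313 ← matches
m3: inner = H(32 50 36 36 36 36 36 39 30 31) = 02 2a; tag = H(58 3a 5c 5c 5c 5c 5c 02 2a) = 028a
m4: inner = H(32 50 36 36 36 36 36 07 8e 07) = 02 2c; tag = H(58 3a 5c 5c 5c 5c 5c 02 2c) = 028c

2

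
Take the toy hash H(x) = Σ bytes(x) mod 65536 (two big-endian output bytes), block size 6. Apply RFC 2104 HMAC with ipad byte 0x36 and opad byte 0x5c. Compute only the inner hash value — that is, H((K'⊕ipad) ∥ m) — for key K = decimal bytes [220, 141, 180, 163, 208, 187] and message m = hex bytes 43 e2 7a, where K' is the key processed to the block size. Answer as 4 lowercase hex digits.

05ce

Key decimal bytes [220, 141, 180, 163, 208, 187] = dc 8d b4 a3 d0 bb is exactly B = 6 bytes: K' = dc 8d b4 a3 d0 bb.
K' ⊕ ipad = ea bb 82 95 e6 8d.
Inner input = ea bb 82 95 e6 8d ∥ 43 e2 7a.
Inner hash: sum = 234+187+130+149+230+141+67+226+122 = 1486 → 05 ce.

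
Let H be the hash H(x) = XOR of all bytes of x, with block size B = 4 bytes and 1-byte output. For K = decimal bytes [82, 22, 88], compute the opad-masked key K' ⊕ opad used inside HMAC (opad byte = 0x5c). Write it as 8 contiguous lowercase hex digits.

0e4a045c

Key decimal bytes [82, 22, 88] = 52 16 58 is 3 bytes ≤ B = 4; zero-pad to 4 bytes: K' = 52 16 58 00.
XOR each byte with 0x5c: 52⊕5c=0e, 16⊕5c=4a, 58⊕5c=04, 00⊕5c=5c.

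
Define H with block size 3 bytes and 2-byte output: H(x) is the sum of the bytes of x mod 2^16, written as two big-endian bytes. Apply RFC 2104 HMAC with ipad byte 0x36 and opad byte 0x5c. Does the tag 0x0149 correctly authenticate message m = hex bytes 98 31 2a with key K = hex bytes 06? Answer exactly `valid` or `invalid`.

invalid

Key hex bytes 06 is 1 byte ≤ B = 3; zero-pad to 3 bytes: K' = 06 00 00.
K' ⊕ ipad = 30 36 36; K' ⊕ opad = 5a 5c 5c.
Inner hash: sum = 48+54+54+152+49+42 = 399 → 01 8f.
Outer hash (recomputed tag): sum = 90+92+92+1+143 = 418 → 01 a2.
Recomputed tag = 01a2; claimed = 0149 → mismatch.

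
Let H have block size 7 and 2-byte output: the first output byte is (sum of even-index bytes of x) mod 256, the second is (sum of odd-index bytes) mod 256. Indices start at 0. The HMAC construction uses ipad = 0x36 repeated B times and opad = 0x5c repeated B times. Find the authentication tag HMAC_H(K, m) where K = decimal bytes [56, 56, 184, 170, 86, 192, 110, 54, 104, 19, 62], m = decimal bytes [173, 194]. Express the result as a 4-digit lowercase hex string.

103f

Key decimal bytes [56, 56, 184, 170, 86, 192, 110, 54, 104, 19, 62] = 38 38 b8 aa 56 c0 6e 36 68 13 3e is 11 bytes > B = 7, so hash it first: H(key) = 5a eb, then zero-pad to 7 bytes: K' = 5a eb 00 00 00 00 00.
K' ⊕ ipad = 6c dd 36 36 36 36 36.  K' ⊕ opad = 06 b7 5c 5c 5c 5c 5c.
Inner input = (K'⊕ipad) ∥ m = 6c dd 36 36 36 36 36 ∥ ad c2.
Inner hash: even-index sum = 464 mod 256 = 208; odd-index sum = 502 mod 256 = 246 → d0 f6.
Outer input = (K'⊕opad) ∥ inner = 06 b7 5c 5c 5c 5c 5c ∥ d0 f6.
Outer hash (tag): even-index sum = 528 mod 256 = 16; odd-index sum = 575 mod 256 = 63 → 10 3f.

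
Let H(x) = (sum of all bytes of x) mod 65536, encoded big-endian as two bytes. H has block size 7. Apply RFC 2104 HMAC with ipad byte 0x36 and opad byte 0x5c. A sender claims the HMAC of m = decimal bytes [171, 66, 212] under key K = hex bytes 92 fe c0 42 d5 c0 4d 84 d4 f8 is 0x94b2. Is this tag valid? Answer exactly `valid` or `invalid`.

Key hex bytes 92 fe c0 42 d5 c0 4d 84 d4 f8 is 10 bytes > B = 7, so hash it first: H(key) = 06 c4, then zero-pad to 7 bytes: K' = 06 c4 00 00 00 00 00.
K' ⊕ ipad = 30 f2 36 36 36 36 36; K' ⊕ opad = 5a 98 5c 5c 5c 5c 5c.
Inner hash: sum = 48+242+54+54+54+54+54+171+66+212 = 1009 → 03 f1.
Outer hash (recomputed tag): sum = 90+152+92+92+92+92+92+3+241 = 946 → 03 b2.
Recomputed tag = 03b2; claimed = 94b2 → mismatch.

invalid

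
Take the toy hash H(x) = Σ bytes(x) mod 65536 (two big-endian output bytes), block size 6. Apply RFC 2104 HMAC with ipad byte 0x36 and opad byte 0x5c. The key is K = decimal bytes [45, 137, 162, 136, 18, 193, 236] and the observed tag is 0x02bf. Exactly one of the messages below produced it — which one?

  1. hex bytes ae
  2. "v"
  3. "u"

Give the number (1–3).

Key decimal bytes [45, 137, 162, 136, 18, 193, 236] = 2d 89 a2 88 12 c1 ec is 7 bytes > B = 6, so hash it first: H(key) = 03 9f, then zero-pad to 6 bytes: K' = 03 9f 00 00 00 00.
K' ⊕ ipad = 35 a9 36 36 36 36; K' ⊕ opad = 5f c3 5c 5c 5c 5c.
m1: inner = H(35 a9 36 36 36 36 ae) = 02 64; tag = H(5f c3 5c 5c 5c 5c 02 64) = 02f8
m2: inner = H(35 a9 36 36 36 36 76) = 02 2c; tag = H(5f c3 5c 5c 5c 5c 02 2c) = 02c0
m3: inner = H(35 a9 36 36 36 36 75) = 02 2b; tag = H(5f c3 5c 5c 5c 5c 02 2b) = 02bf ← matches

3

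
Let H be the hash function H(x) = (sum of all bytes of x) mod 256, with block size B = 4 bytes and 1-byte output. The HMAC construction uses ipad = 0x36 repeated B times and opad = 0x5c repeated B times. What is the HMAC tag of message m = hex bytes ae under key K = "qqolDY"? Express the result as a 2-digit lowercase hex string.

Key "qqolDY" = 71 71 6f 6c 44 59 is 6 bytes > B = 4, so hash it first: H(key) = 5a, then zero-pad to 4 bytes: K' = 5a 00 00 00.
K' ⊕ ipad = 6c 36 36 36.  K' ⊕ opad = 06 5c 5c 5c.
Inner input = (K'⊕ipad) ∥ m = 6c 36 36 36 ∥ ae.
Inner hash: sum = 108+54+54+54+174 = 444; mod 256 = 188 → bc.
Outer input = (K'⊕opad) ∥ inner = 06 5c 5c 5c ∥ bc.
Outer hash (tag): sum = 6+92+92+92+188 = 470; mod 256 = 214 → d6.

d6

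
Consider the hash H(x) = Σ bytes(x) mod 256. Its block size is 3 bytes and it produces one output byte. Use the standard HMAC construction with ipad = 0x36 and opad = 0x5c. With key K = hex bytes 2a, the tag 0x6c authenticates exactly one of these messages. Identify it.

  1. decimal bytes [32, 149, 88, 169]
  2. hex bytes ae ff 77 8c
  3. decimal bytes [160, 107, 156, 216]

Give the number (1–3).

Key hex bytes 2a is 1 byte ≤ B = 3; zero-pad to 3 bytes: K' = 2a 00 00.
K' ⊕ ipad = 1c 36 36; K' ⊕ opad = 76 5c 5c.
m1: inner = H(1c 36 36 20 95 58 a9) = 3e; tag = H(76 5c 5c 3e) = 6c ← matches
m2: inner = H(1c 36 36 ae ff 77 8c) = 38; tag = H(76 5c 5c 38) = 66
m3: inner = H(1c 36 36 a0 6b 9c d8) = 07; tag = H(76 5c 5c 07) = 35

1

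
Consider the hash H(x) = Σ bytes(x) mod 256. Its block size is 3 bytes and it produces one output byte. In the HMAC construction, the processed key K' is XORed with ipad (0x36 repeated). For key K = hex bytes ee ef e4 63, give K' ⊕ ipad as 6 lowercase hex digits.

123636

Key hex bytes ee ef e4 63 is 4 bytes > B = 3, so hash it first: H(key) = 24, then zero-pad to 3 bytes: K' = 24 00 00.
XOR each byte with 0x36: 24⊕36=12, 00⊕36=36, 00⊕36=36.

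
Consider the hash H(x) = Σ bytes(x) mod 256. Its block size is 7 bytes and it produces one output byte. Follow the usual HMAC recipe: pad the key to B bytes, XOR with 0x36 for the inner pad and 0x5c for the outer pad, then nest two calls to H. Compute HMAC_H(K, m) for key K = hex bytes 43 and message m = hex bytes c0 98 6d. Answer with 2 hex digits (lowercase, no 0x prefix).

Key hex bytes 43 is 1 byte ≤ B = 7; zero-pad to 7 bytes: K' = 43 00 00 00 00 00 00.
K' ⊕ ipad = 75 36 36 36 36 36 36.  K' ⊕ opad = 1f 5c 5c 5c 5c 5c 5c.
Inner input = (K'⊕ipad) ∥ m = 75 36 36 36 36 36 36 ∥ c0 98 6d.
Inner hash: sum = 117+54+54+54+54+54+54+192+152+109 = 894; mod 256 = 126 → 7e.
Outer input = (K'⊕opad) ∥ inner = 1f 5c 5c 5c 5c 5c 5c ∥ 7e.
Outer hash (tag): sum = 31+92+92+92+92+92+92+126 = 709; mod 256 = 197 → c5.

c5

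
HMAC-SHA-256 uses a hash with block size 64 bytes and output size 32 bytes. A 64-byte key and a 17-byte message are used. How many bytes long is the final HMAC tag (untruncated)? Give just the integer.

32

The tag is one SHA-256 digest: 32 bytes.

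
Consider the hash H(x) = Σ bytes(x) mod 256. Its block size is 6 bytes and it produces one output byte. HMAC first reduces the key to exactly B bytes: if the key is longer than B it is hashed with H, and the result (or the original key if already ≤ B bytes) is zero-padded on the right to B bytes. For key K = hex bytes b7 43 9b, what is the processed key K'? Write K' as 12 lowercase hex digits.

Key hex bytes b7 43 9b is 3 bytes ≤ B = 6; zero-pad to 6 bytes: K' = b7 43 9b 00 00 00.

b7439b000000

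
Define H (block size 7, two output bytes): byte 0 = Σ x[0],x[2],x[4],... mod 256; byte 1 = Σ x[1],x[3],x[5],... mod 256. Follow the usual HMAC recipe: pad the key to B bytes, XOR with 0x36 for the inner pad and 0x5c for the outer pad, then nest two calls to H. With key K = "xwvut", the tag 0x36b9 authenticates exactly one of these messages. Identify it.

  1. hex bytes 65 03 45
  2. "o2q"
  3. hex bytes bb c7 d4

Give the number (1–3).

Key "xwvut" = 78 77 76 75 74 is 5 bytes ≤ B = 7; zero-pad to 7 bytes: K' = 78 77 76 75 74 00 00.
K' ⊕ ipad = 4e 41 40 43 42 36 36; K' ⊕ opad = 24 2b 2a 29 28 5c 5c.
m1: inner = H(4e 41 40 43 42 36 36 65 03 45) = 09 64; tag = H(24 2b 2a 29 28 5c 5c 09 64) = 36b9 ← matches
m2: inner = H(4e 41 40 43 42 36 36 6f 32 71) = 38 9a; tag = H(24 2b 2a 29 28 5c 5c 38 9a) = 6ce8
m3: inner = H(4e 41 40 43 42 36 36 bb c7 d4) = cd 49; tag = H(24 2b 2a 29 28 5c 5c cd 49) = 1b7d

1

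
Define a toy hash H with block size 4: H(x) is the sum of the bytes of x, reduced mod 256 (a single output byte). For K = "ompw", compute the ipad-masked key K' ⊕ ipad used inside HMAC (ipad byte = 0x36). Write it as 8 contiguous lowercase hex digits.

Key "ompw" = 6f 6d 70 77 is exactly B = 4 bytes: K' = 6f 6d 70 77.
XOR each byte with 0x36: 6f⊕36=59, 6d⊕36=5b, 70⊕36=46, 77⊕36=41.

595b4641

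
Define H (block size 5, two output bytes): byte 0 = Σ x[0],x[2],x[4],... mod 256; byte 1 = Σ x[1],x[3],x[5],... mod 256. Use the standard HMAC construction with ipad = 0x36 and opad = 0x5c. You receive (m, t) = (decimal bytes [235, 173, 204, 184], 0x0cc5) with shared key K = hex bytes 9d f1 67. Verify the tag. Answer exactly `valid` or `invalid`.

invalid

Key hex bytes 9d f1 67 is 3 bytes ≤ B = 5; zero-pad to 5 bytes: K' = 9d f1 67 00 00.
K' ⊕ ipad = ab c7 51 36 36; K' ⊕ opad = c1 ad 3b 5c 5c.
Inner hash: even-index sum = 663 mod 256 = 151; odd-index sum = 692 mod 256 = 180 → 97 b4.
Outer hash (recomputed tag): even-index sum = 524 mod 256 = 12; odd-index sum = 416 mod 256 = 160 → 0c a0.
Recomputed tag = 0ca0; claimed = 0cc5 → mismatch.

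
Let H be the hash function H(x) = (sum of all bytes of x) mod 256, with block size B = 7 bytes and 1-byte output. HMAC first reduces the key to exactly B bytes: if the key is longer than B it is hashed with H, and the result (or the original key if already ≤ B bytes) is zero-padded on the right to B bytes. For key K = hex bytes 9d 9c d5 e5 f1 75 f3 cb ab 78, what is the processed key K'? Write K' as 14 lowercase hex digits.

|K| = 10 > B = 7, so first hash the key.
H(K): sum = 157+156+213+229+241+117+243+203+171+120 = 1850; mod 256 = 58 → 3a.
Zero-pad H(K) = 3a to 7 bytes: K' = 3a 00 00 00 00 00 00.

3a000000000000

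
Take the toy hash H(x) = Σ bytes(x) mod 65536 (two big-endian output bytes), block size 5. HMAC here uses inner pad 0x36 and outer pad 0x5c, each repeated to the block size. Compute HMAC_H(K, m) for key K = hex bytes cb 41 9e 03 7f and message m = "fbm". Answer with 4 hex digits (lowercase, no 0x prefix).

Key hex bytes cb 41 9e 03 7f is exactly B = 5 bytes: K' = cb 41 9e 03 7f.
K' ⊕ ipad = fd 77 a8 35 49.  K' ⊕ opad = 97 1d c2 5f 23.
Inner input = (K'⊕ipad) ∥ m = fd 77 a8 35 49 ∥ 66 62 6d.
Inner hash: sum = 253+119+168+53+73+102+98+109 = 975 → 03 cf.
Outer input = (K'⊕opad) ∥ inner = 97 1d c2 5f 23 ∥ 03 cf.
Outer hash (tag): sum = 151+29+194+95+35+3+207 = 714 → 02 ca.

02ca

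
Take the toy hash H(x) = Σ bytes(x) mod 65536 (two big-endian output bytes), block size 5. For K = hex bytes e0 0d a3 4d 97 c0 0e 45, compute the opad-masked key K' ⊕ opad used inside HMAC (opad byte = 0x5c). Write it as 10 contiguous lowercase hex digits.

5fdb5c5c5c

Key hex bytes e0 0d a3 4d 97 c0 0e 45 is 8 bytes > B = 5, so hash it first: H(key) = 03 87, then zero-pad to 5 bytes: K' = 03 87 00 00 00.
XOR each byte with 0x5c: 03⊕5c=5f, 87⊕5c=db, 00⊕5c=5c, 00⊕5c=5c, 00⊕5c=5c.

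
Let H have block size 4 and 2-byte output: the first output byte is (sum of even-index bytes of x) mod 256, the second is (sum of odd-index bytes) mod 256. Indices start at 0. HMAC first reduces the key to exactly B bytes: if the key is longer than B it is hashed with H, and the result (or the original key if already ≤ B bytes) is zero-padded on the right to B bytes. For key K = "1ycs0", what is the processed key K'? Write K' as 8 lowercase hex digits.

c4ec0000

|K| = 5 > B = 4, so first hash the key.
H(K): even-index sum = 196 mod 256 = 196; odd-index sum = 236 mod 256 = 236 → c4 ec.
Zero-pad H(K) = c4 ec to 4 bytes: K' = c4 ec 00 00.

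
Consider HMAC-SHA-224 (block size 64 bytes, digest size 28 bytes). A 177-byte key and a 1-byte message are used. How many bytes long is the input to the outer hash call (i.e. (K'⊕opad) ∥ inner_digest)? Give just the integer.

92

Key is 177 > 64 bytes, so it is hashed to 28 bytes then zero-padded to 64: |K'| = 64.
Outer input = (K'⊕opad) ∥ H(inner) → 64 + 28 = 92 bytes.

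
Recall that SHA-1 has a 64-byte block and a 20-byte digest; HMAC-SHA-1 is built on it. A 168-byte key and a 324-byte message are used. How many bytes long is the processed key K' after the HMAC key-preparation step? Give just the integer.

Key is 168 > 64 bytes, so it is hashed to 20 bytes then zero-padded to 64: |K'| = 64.

64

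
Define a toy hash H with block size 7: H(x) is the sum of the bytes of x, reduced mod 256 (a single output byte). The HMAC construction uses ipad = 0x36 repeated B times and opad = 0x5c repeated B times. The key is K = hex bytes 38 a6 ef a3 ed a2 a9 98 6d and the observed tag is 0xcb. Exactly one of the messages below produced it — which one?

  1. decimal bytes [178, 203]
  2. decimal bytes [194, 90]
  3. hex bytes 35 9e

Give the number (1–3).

Key hex bytes 38 a6 ef a3 ed a2 a9 98 6d is 9 bytes > B = 7, so hash it first: H(key) = ad, then zero-pad to 7 bytes: K' = ad 00 00 00 00 00 00.
K' ⊕ ipad = 9b 36 36 36 36 36 36; K' ⊕ opad = f1 5c 5c 5c 5c 5c 5c.
m1: inner = H(9b 36 36 36 36 36 36 b2 cb) = 5c; tag = H(f1 5c 5c 5c 5c 5c 5c 5c) = 75
m2: inner = H(9b 36 36 36 36 36 36 c2 5a) = fb; tag = H(f1 5c 5c 5c 5c 5c 5c fb) = 14
m3: inner = H(9b 36 36 36 36 36 36 35 9e) = b2; tag = H(f1 5c 5c 5c 5c 5c 5c b2) = cb ← matches

3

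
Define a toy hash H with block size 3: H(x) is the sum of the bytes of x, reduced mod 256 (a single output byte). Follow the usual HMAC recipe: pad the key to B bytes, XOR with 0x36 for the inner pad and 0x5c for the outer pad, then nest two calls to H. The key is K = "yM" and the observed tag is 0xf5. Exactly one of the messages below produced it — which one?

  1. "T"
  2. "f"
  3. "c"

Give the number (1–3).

Key "yM" = 79 4d is 2 bytes ≤ B = 3; zero-pad to 3 bytes: K' = 79 4d 00.
K' ⊕ ipad = 4f 7b 36; K' ⊕ opad = 25 11 5c.
m1: inner = H(4f 7b 36 54) = 54; tag = H(25 11 5c 54) = e6
m2: inner = H(4f 7b 36 66) = 66; tag = H(25 11 5c 66) = f8
m3: inner = H(4f 7b 36 63) = 63; tag = H(25 11 5c 63) = f5 ← matches

3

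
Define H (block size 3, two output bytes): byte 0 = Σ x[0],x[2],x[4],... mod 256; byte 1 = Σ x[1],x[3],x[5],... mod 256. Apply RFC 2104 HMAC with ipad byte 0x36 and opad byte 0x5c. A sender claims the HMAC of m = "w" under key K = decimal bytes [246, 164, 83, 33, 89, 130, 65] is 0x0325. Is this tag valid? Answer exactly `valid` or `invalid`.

Key decimal bytes [246, 164, 83, 33, 89, 130, 65] = f6 a4 53 21 59 82 41 is 7 bytes > B = 3, so hash it first: H(key) = e3 47, then zero-pad to 3 bytes: K' = e3 47 00.
K' ⊕ ipad = d5 71 36; K' ⊕ opad = bf 1b 5c.
Inner hash: even-index sum = 267 mod 256 = 11; odd-index sum = 232 mod 256 = 232 → 0b e8.
Outer hash (recomputed tag): even-index sum = 515 mod 256 = 3; odd-index sum = 38 mod 256 = 38 → 03 26.
Recomputed tag = 0326; claimed = 0325 → mismatch.

invalid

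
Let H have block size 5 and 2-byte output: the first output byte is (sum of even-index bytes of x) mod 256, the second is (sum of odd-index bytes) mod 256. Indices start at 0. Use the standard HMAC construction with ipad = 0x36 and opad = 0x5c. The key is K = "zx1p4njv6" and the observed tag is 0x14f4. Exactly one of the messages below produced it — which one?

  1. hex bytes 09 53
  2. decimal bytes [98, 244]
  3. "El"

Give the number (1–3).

1

Key "zx1p4njv6" = 7a 78 31 70 34 6e 6a 76 36 is 9 bytes > B = 5, so hash it first: H(key) = 7f cc, then zero-pad to 5 bytes: K' = 7f cc 00 00 00.
K' ⊕ ipad = 49 fa 36 36 36; K' ⊕ opad = 23 90 5c 5c 5c.
m1: inner = H(49 fa 36 36 36 09 53) = 08 39; tag = H(23 90 5c 5c 5c 08 39) = 14f4 ← matches
m2: inner = H(49 fa 36 36 36 62 f4) = a9 92; tag = H(23 90 5c 5c 5c a9 92) = 6d95
m3: inner = H(49 fa 36 36 36 45 6c) = 21 75; tag = H(23 90 5c 5c 5c 21 75) = 500d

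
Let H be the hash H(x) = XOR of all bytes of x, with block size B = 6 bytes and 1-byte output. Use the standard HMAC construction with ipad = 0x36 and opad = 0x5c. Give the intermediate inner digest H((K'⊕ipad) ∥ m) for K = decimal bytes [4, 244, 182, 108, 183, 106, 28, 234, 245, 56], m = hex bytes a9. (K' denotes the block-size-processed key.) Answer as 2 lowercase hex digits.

Key decimal bytes [4, 244, 182, 108, 183, 106, 28, 234, 245, 56] = 04 f4 b6 6c b7 6a 1c ea f5 38 is 10 bytes > B = 6, so hash it first: H(key) = cc, then zero-pad to 6 bytes: K' = cc 00 00 00 00 00.
K' ⊕ ipad = fa 36 36 36 36 36.
Inner input = fa 36 36 36 36 36 ∥ a9.
Inner hash: XOR fa⊕36⊕36⊕36⊕36⊕36⊕a9 = 65.

65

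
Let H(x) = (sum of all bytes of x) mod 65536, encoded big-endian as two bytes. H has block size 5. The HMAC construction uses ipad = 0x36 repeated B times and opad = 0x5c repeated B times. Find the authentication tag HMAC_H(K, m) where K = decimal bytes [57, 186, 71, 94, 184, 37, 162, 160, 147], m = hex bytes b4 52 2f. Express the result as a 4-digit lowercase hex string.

0209

Key decimal bytes [57, 186, 71, 94, 184, 37, 162, 160, 147] = 39 ba 47 5e b8 25 a2 a0 93 is 9 bytes > B = 5, so hash it first: H(key) = 04 4a, then zero-pad to 5 bytes: K' = 04 4a 00 00 00.
K' ⊕ ipad = 32 7c 36 36 36.  K' ⊕ opad = 58 16 5c 5c 5c.
Inner input = (K'⊕ipad) ∥ m = 32 7c 36 36 36 ∥ b4 52 2f.
Inner hash: sum = 50+124+54+54+54+180+82+47 = 645 → 02 85.
Outer input = (K'⊕opad) ∥ inner = 58 16 5c 5c 5c ∥ 02 85.
Outer hash (tag): sum = 88+22+92+92+92+2+133 = 521 → 02 09.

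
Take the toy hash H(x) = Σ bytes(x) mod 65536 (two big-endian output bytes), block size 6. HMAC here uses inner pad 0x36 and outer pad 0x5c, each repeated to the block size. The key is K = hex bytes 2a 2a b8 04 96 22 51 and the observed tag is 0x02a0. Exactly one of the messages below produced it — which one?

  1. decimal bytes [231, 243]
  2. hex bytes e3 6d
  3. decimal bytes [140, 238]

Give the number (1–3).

Key hex bytes 2a 2a b8 04 96 22 51 is 7 bytes > B = 6, so hash it first: H(key) = 02 19, then zero-pad to 6 bytes: K' = 02 19 00 00 00 00.
K' ⊕ ipad = 34 2f 36 36 36 36; K' ⊕ opad = 5e 45 5c 5c 5c 5c.
m1: inner = H(34 2f 36 36 36 36 e7 f3) = 03 15; tag = H(5e 45 5c 5c 5c 5c 03 15) = 022b
m2: inner = H(34 2f 36 36 36 36 e3 6d) = 02 8b; tag = H(5e 45 5c 5c 5c 5c 02 8b) = 02a0 ← matches
m3: inner = H(34 2f 36 36 36 36 8c ee) = 02 b5; tag = H(5e 45 5c 5c 5c 5c 02 b5) = 02ca

2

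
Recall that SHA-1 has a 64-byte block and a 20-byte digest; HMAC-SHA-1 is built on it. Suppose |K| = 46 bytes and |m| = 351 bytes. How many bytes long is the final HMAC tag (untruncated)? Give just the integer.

20

The tag is one SHA-1 digest: 20 bytes.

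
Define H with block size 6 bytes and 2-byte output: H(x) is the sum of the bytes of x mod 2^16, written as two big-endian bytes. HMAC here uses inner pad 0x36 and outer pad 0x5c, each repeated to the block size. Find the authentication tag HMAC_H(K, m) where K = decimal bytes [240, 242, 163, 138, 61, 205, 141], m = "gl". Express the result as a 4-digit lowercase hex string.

0331

Key decimal bytes [240, 242, 163, 138, 61, 205, 141] = f0 f2 a3 8a 3d cd 8d is 7 bytes > B = 6, so hash it first: H(key) = 04 a6, then zero-pad to 6 bytes: K' = 04 a6 00 00 00 00.
K' ⊕ ipad = 32 90 36 36 36 36.  K' ⊕ opad = 58 fa 5c 5c 5c 5c.
Inner input = (K'⊕ipad) ∥ m = 32 90 36 36 36 36 ∥ 67 6c.
Inner hash: sum = 50+144+54+54+54+54+103+108 = 621 → 02 6d.
Outer input = (K'⊕opad) ∥ inner = 58 fa 5c 5c 5c 5c ∥ 02 6d.
Outer hash (tag): sum = 88+250+92+92+92+92+2+109 = 817 → 03 31.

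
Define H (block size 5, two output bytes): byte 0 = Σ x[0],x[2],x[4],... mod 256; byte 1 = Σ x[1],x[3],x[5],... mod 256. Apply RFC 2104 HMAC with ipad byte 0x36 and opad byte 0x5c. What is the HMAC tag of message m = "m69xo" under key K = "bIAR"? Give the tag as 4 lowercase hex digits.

Key "bIAR" = 62 49 41 52 is 4 bytes ≤ B = 5; zero-pad to 5 bytes: K' = 62 49 41 52 00.
K' ⊕ ipad = 54 7f 77 64 36.  K' ⊕ opad = 3e 15 1d 0e 5c.
Inner input = (K'⊕ipad) ∥ m = 54 7f 77 64 36 ∥ 6d 36 39 78 6f.
Inner hash: even-index sum = 431 mod 256 = 175; odd-index sum = 504 mod 256 = 248 → af f8.
Outer input = (K'⊕opad) ∥ inner = 3e 15 1d 0e 5c ∥ af f8.
Outer hash (tag): even-index sum = 431 mod 256 = 175; odd-index sum = 210 mod 256 = 210 → af d2.

afd2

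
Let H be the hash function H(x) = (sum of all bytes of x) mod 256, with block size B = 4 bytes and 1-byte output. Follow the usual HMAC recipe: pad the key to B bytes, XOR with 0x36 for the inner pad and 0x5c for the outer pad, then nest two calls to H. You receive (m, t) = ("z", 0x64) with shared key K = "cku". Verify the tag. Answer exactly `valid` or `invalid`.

invalid

Key "cku" = 63 6b 75 is 3 bytes ≤ B = 4; zero-pad to 4 bytes: K' = 63 6b 75 00.
K' ⊕ ipad = 55 5d 43 36; K' ⊕ opad = 3f 37 29 5c.
Inner hash: sum = 85+93+67+54+122 = 421; mod 256 = 165 → a5.
Outer hash (recomputed tag): sum = 63+55+41+92+165 = 416; mod 256 = 160 → a0.
Recomputed tag = a0; claimed = 64 → mismatch.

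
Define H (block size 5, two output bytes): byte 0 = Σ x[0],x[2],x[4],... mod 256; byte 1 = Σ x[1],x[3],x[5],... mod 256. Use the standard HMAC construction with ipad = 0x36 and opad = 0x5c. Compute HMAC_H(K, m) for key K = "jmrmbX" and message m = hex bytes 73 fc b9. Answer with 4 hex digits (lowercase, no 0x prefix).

Key "jmrmbX" = 6a 6d 72 6d 62 58 is 6 bytes > B = 5, so hash it first: H(key) = 3e 32, then zero-pad to 5 bytes: K' = 3e 32 00 00 00.
K' ⊕ ipad = 08 04 36 36 36.  K' ⊕ opad = 62 6e 5c 5c 5c.
Inner input = (K'⊕ipad) ∥ m = 08 04 36 36 36 ∥ 73 fc b9.
Inner hash: even-index sum = 368 mod 256 = 112; odd-index sum = 358 mod 256 = 102 → 70 66.
Outer input = (K'⊕opad) ∥ inner = 62 6e 5c 5c 5c ∥ 70 66.
Outer hash (tag): even-index sum = 384 mod 256 = 128; odd-index sum = 314 mod 256 = 58 → 80 3a.

803a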